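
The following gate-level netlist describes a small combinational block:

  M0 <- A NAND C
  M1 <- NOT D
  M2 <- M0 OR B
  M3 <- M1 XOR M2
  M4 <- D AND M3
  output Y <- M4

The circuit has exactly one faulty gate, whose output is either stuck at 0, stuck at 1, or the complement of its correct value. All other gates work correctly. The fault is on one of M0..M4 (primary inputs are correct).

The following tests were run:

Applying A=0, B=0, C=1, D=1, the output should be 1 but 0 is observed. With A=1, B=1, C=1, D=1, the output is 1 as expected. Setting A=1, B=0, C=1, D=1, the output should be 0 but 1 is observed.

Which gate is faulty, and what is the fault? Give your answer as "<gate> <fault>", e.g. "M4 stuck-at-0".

Fault-free values for test 1 (A=0, B=0, C=1, D=1): M0=1, M1=0, M2=1, M3=1, M4=1, giving Y=1. Observed 0.
Test 1: faults giving observed 0 are {M0 stuck-at-0, M0 inverted output, M1 stuck-at-1, M1 inverted output, M2 stuck-at-0, M2 inverted output, M3 stuck-at-0, M3 inverted output, M4 stuck-at-0, M4 inverted output}.
Test 2 (A=1, B=1, C=1, D=1): fault-free M0=0, M1=0, M2=1, M3=1, M4=1 → 1; observed 1. Eliminates M1 stuck-at-1, M1 inverted output, M2 stuck-at-0, M2 inverted output, M3 stuck-at-0, M3 inverted output, M4 stuck-at-0, M4 inverted output.
Test 3 (A=1, B=0, C=1, D=1): fault-free M0=0, M1=0, M2=0, M3=0, M4=0 → 0; observed 1. Eliminates M0 stuck-at-0.
Only M0 inverted output is consistent with every test.

M0 inverted output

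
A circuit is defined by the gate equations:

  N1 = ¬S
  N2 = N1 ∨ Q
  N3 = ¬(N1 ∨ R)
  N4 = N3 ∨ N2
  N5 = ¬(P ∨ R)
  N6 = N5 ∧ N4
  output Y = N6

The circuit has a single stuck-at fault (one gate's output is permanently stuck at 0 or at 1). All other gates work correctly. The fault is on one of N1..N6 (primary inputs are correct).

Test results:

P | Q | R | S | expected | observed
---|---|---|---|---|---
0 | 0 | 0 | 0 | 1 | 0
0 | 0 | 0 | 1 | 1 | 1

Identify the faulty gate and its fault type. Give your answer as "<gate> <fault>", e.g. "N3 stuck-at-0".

Fault-free values for test 1 (P=0, Q=0, R=0, S=0): N1=1, N2=1, N3=0, N4=1, N5=1, N6=1, giving Y=1. Observed 0.
Test 1: faults giving observed 0 are {N2 stuck-at-0, N4 stuck-at-0, N5 stuck-at-0, N6 stuck-at-0}.
Test 2 (P=0, Q=0, R=0, S=1): fault-free N1=0, N2=0, N3=1, N4=1, N5=1, N6=1 → 1; observed 1. Eliminates N4 stuck-at-0, N5 stuck-at-0, N6 stuck-at-0.
Only N2 stuck-at-0 is consistent with every test.

N2 stuck-at-0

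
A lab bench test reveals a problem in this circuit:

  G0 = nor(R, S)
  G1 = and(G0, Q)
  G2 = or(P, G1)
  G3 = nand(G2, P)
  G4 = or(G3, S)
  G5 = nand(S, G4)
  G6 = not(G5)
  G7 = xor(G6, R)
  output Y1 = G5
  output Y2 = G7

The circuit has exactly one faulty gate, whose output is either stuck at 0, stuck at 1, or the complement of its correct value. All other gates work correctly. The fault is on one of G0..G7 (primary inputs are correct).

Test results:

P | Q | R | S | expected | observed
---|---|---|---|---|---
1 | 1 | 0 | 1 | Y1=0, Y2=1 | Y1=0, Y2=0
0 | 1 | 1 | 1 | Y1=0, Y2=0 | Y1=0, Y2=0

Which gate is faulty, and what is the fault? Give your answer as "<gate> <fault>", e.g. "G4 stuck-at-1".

Fault-free values for test 1 (P=1, Q=1, R=0, S=1): G0=0, G1=0, G2=1, G3=0, G4=1, G5=0, G6=1, G7=1, giving Y1=0, Y2=1. Observed Y1=0, Y2=0.
Test 1: faults giving observed Y1=0, Y2=0 are {G6 stuck-at-0, G6 inverted output, G7 stuck-at-0, G7 inverted output}.
Test 2 (P=0, Q=1, R=1, S=1): fault-free G0=0, G1=0, G2=0, G3=1, G4=1, G5=0, G6=1, G7=0 → Y1=0, Y2=0; observed Y1=0, Y2=0. Eliminates G6 stuck-at-0, G6 inverted output, G7 inverted output.
Only G7 stuck-at-0 is consistent with every test.

G7 stuck-at-0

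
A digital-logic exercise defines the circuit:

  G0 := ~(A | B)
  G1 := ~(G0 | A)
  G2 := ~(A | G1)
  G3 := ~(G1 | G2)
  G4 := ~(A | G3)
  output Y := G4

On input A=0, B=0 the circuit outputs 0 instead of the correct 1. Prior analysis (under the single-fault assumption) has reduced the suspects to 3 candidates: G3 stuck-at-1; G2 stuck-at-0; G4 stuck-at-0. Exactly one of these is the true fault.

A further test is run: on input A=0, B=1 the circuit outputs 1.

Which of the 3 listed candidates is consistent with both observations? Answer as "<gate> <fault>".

Evaluate each candidate on input A=0, B=1:
  G3 stuck-at-1: G0=0, G1=1, G2=0, G3=1 [stuck-at-1], G4=0 → 0 — eliminated
  G2 stuck-at-0: G0=0, G1=1, G2=0 [stuck-at-0], G3=0, G4=1 → 1 — matches
  G4 stuck-at-0: G0=0, G1=1, G2=0, G3=0, G4=0 [stuck-at-0] → 0 — eliminated
Only G2 stuck-at-0 reproduces the observed 1.

G2 stuck-at-0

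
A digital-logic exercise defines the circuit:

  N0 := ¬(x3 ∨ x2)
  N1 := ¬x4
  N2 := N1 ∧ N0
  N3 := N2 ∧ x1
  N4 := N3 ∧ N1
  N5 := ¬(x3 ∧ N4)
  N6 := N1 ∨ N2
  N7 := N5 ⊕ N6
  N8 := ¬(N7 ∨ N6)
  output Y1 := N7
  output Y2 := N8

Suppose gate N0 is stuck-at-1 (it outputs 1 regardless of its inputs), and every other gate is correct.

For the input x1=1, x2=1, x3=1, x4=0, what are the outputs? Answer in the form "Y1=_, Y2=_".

Y1=1, Y2=0

Propagate with N0 forced: N0=1 [stuck-at-1], N1=1, N2=1, N3=1, N4=1, N5=0, N6=1, N7=1, N8=0.
So the outputs are Y1=1, Y2=0. (Without the fault they would be Y1=0, Y2=0.)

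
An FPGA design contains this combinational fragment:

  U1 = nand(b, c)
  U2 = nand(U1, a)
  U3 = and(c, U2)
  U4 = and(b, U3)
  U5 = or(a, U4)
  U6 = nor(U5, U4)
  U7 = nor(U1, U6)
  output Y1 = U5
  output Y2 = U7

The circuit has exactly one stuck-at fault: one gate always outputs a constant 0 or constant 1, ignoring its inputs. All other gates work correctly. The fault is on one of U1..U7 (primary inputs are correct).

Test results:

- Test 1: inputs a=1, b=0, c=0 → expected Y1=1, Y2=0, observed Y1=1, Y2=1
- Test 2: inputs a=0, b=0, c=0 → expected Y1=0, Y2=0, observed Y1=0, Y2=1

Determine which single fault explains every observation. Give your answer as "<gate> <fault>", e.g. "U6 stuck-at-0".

U7 stuck-at-1

Fault-free values for test 1 (a=1, b=0, c=0): U1=1, U2=0, U3=0, U4=0, U5=1, U6=0, U7=0, giving Y1=1, Y2=0. Observed Y1=1, Y2=1.
Test 1: faults giving observed Y1=1, Y2=1 are {U1 stuck-at-0, U7 stuck-at-1}.
Test 2 (a=0, b=0, c=0): fault-free U1=1, U2=1, U3=0, U4=0, U5=0, U6=1, U7=0 → Y1=0, Y2=0; observed Y1=0, Y2=1. Eliminates U1 stuck-at-0.
Only U7 stuck-at-1 is consistent with every test.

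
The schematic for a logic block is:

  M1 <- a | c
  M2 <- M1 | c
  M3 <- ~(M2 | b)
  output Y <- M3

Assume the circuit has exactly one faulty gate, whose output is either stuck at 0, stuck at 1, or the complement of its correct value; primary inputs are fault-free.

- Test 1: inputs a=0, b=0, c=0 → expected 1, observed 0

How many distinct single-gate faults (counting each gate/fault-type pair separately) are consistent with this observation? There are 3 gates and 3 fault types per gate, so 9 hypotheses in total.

6

Fault-free: M1=0, M2=0, M3=1 → 1. Observed 0.
  M1 stuck-at-0: output 1 ✗
  M1 stuck-at-1: output 0 ✓
  M1 inverted output: output 0 ✓
  M2 stuck-at-0: output 1 ✗
  M2 stuck-at-1: output 0 ✓
  M2 inverted output: output 0 ✓
  M3 stuck-at-0: output 0 ✓
  M3 stuck-at-1: output 1 ✗
  M3 inverted output: output 0 ✓
Consistent faults: {M1 stuck-at-1, M1 inverted output, M2 stuck-at-1, M2 inverted output, M3 stuck-at-0, M3 inverted output} — 6 in all.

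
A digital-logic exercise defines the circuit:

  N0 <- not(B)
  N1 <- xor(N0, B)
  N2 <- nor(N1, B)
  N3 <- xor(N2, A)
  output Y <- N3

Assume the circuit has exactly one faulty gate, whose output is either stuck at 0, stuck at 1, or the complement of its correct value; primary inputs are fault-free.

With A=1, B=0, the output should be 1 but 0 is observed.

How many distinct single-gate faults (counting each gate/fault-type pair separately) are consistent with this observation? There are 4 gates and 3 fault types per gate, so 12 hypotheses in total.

Fault-free: N0=1, N1=1, N2=0, N3=1 → 1. Observed 0.
  N0 stuck-at-0: output 0 ✓
  N0 stuck-at-1: output 1 ✗
  N0 inverted output: output 0 ✓
  N1 stuck-at-0: output 0 ✓
  N1 stuck-at-1: output 1 ✗
  N1 inverted output: output 0 ✓
  N2 stuck-at-0: output 1 ✗
  N2 stuck-at-1: output 0 ✓
  N2 inverted output: output 0 ✓
  N3 stuck-at-0: output 0 ✓
  N3 stuck-at-1: output 1 ✗
  N3 inverted output: output 0 ✓
Consistent faults: {N0 stuck-at-0, N0 inverted output, N1 stuck-at-0, N1 inverted output, N2 stuck-at-1, N2 inverted output, N3 stuck-at-0, N3 inverted output} — 8 in all.

8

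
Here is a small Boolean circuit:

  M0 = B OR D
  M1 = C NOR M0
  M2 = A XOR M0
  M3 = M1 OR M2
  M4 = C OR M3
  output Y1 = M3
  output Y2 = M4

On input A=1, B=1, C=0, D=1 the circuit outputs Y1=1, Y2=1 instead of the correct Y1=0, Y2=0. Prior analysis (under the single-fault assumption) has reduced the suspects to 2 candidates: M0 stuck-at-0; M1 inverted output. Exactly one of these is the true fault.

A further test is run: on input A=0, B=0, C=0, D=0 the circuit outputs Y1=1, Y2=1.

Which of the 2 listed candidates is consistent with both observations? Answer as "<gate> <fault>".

M0 stuck-at-0

Evaluate each candidate on input A=0, B=0, C=0, D=0:
  M0 stuck-at-0: M0=0 [stuck-at-0], M1=1, M2=0, M3=1, M4=1 → Y1=1, Y2=1 — matches
  M1 inverted output: M0=0, M1=0 [inverted output], M2=0, M3=0, M4=0 → Y1=0, Y2=0 — eliminated
Only M0 stuck-at-0 reproduces the observed Y1=1, Y2=1.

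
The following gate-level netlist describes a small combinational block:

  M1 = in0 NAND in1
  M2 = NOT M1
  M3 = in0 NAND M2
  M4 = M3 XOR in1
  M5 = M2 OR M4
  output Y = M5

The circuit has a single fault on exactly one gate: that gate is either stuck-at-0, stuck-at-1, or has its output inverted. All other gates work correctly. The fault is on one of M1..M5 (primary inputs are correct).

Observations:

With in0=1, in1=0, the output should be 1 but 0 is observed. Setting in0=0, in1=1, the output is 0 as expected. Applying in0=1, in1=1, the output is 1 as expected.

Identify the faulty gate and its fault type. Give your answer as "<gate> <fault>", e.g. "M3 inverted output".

M4 stuck-at-0

Fault-free values for test 1 (in0=1, in1=0): M1=1, M2=0, M3=1, M4=1, M5=1, giving Y=1. Observed 0.
Test 1: faults giving observed 0 are {M3 stuck-at-0, M3 inverted output, M4 stuck-at-0, M4 inverted output, M5 stuck-at-0, M5 inverted output}.
Test 2 (in0=0, in1=1): fault-free M1=1, M2=0, M3=1, M4=0, M5=0 → 0; observed 0. Eliminates M3 stuck-at-0, M3 inverted output, M4 inverted output, M5 inverted output.
Test 3 (in0=1, in1=1): fault-free M1=0, M2=1, M3=0, M4=1, M5=1 → 1; observed 1. Eliminates M5 stuck-at-0.
Only M4 stuck-at-0 is consistent with every test.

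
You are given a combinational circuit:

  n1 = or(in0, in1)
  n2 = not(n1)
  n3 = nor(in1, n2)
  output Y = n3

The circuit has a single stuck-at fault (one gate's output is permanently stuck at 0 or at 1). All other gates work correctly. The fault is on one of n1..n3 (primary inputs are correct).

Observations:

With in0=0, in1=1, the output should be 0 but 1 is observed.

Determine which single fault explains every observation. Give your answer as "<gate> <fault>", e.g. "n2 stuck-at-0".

Fault-free values for test 1 (in0=0, in1=1): n1=1, n2=0, n3=0, giving Y=0. Observed 1.
Test 1: faults giving observed 1 are {n3 stuck-at-1}.
Only n3 stuck-at-1 is consistent with every test.

n3 stuck-at-1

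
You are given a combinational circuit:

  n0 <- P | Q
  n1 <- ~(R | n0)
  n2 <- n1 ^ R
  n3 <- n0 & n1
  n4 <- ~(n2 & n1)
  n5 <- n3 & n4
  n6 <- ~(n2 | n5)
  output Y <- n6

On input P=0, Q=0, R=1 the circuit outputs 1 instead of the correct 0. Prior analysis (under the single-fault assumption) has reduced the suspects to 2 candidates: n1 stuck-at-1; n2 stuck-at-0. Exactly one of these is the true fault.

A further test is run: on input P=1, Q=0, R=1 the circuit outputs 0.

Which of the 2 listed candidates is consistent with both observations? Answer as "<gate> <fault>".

Evaluate each candidate on input P=1, Q=0, R=1:
  n1 stuck-at-1: n0=1, n1=1 [stuck-at-1], n2=0, n3=1, n4=1, n5=1, n6=0 → 0 — matches
  n2 stuck-at-0: n0=1, n1=0, n2=0 [stuck-at-0], n3=0, n4=1, n5=0, n6=1 → 1 — eliminated
Only n1 stuck-at-1 reproduces the observed 0.

n1 stuck-at-1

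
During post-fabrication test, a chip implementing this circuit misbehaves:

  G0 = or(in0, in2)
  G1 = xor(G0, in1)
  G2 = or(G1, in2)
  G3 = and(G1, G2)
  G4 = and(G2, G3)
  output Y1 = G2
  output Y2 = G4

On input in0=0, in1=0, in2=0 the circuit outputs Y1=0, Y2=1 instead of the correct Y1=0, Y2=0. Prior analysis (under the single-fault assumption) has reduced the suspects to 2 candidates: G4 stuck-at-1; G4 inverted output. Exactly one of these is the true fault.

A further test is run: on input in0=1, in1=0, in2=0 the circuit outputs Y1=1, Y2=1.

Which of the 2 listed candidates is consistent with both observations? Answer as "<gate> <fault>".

Evaluate each candidate on input in0=1, in1=0, in2=0:
  G4 stuck-at-1: G0=1, G1=1, G2=1, G3=1, G4=1 [stuck-at-1] → Y1=1, Y2=1 — matches
  G4 inverted output: G0=1, G1=1, G2=1, G3=1, G4=0 [inverted output] → Y1=1, Y2=0 — eliminated
Only G4 stuck-at-1 reproduces the observed Y1=1, Y2=1.

G4 stuck-at-1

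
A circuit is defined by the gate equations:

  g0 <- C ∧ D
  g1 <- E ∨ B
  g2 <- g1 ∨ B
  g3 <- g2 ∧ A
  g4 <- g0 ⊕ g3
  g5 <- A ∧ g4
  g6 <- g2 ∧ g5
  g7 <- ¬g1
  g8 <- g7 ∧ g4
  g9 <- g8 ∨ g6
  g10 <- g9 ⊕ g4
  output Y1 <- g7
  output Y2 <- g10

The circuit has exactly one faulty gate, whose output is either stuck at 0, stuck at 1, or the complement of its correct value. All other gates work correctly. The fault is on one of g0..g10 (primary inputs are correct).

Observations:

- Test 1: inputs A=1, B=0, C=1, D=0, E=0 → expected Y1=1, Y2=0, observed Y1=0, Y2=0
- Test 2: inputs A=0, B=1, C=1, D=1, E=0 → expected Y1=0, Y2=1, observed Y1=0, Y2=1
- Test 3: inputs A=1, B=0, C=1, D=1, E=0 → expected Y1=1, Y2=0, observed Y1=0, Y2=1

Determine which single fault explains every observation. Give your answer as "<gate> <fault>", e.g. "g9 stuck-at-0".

g7 stuck-at-0

Fault-free values for test 1 (A=1, B=0, C=1, D=0, E=0): g0=0, g1=0, g2=0, g3=0, g4=0, g5=0, g6=0, g7=1, g8=0, g9=0, g10=0, giving Y1=1, Y2=0. Observed Y1=0, Y2=0.
Test 1: faults giving observed Y1=0, Y2=0 are {g1 stuck-at-1, g1 inverted output, g7 stuck-at-0, g7 inverted output}.
Test 2 (A=0, B=1, C=1, D=1, E=0): fault-free g0=1, g1=1, g2=1, g3=0, g4=1, g5=0, g6=0, g7=0, g8=0, g9=0, g10=1 → Y1=0, Y2=1; observed Y1=0, Y2=1. Eliminates g1 inverted output, g7 inverted output.
Test 3 (A=1, B=0, C=1, D=1, E=0): fault-free g0=1, g1=0, g2=0, g3=0, g4=1, g5=1, g6=0, g7=1, g8=1, g9=1, g10=0 → Y1=1, Y2=0; observed Y1=0, Y2=1. Eliminates g1 stuck-at-1.
Only g7 stuck-at-0 is consistent with every test.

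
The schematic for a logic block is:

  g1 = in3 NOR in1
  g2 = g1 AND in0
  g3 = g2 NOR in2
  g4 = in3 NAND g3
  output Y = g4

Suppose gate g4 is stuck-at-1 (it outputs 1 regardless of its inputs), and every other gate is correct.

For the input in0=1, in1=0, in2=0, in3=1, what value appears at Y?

1

Propagate with g4 forced: g1=0, g2=0, g3=1, g4=1 [stuck-at-1].
So Y = 1. (Without the fault it would be 0.)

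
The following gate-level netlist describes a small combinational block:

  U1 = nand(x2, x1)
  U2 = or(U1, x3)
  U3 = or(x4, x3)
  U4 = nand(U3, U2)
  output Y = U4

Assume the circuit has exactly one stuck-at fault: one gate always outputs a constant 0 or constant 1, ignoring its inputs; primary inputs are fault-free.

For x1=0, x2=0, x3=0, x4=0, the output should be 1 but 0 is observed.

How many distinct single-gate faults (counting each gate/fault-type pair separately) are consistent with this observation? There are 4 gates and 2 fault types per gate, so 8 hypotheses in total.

2

Fault-free: U1=1, U2=1, U3=0, U4=1 → 1. Observed 0.
  U1 stuck-at-0: output 1 ✗
  U1 stuck-at-1: output 1 ✗
  U2 stuck-at-0: output 1 ✗
  U2 stuck-at-1: output 1 ✗
  U3 stuck-at-0: output 1 ✗
  U3 stuck-at-1: output 0 ✓
  U4 stuck-at-0: output 0 ✓
  U4 stuck-at-1: output 1 ✗
Consistent faults: {U3 stuck-at-1, U4 stuck-at-0} — 2 in all.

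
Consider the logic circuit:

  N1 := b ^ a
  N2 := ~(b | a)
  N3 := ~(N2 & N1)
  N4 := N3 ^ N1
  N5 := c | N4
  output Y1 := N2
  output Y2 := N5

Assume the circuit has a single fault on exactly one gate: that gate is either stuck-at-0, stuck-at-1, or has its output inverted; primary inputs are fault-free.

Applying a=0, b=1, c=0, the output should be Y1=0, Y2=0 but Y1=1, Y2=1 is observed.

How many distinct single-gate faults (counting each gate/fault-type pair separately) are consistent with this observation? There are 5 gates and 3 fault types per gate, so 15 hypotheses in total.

Fault-free: N1=1, N2=0, N3=1, N4=0, N5=0 → Y1=0, Y2=0. Observed Y1=1, Y2=1.
  N1: none of the 3 fault types match ✗
  N2: stuck-at-1, inverted output ✓; others ✗
  N3: none of the 3 fault types match ✗
  N4: none of the 3 fault types match ✗
  N5: none of the 3 fault types match ✗
Consistent faults: {N2 stuck-at-1, N2 inverted output} — 2 in all.

2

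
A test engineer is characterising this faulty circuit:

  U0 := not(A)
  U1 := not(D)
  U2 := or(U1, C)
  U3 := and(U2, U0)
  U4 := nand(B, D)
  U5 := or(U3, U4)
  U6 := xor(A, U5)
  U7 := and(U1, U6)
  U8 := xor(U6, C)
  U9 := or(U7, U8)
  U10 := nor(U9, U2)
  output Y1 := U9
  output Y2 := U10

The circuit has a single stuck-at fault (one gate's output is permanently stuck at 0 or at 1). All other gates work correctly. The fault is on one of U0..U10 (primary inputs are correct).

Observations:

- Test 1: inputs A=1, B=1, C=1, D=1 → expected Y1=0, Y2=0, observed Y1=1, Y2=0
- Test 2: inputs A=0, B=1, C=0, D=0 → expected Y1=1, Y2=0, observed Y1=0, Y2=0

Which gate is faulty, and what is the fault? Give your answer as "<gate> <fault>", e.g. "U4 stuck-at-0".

Fault-free values for test 1 (A=1, B=1, C=1, D=1): U0=0, U1=0, U2=1, U3=0, U4=0, U5=0, U6=1, U7=0, U8=0, U9=0, U10=0, giving Y1=0, Y2=0. Observed Y1=1, Y2=0.
Test 1: faults giving observed Y1=1, Y2=0 are {U0 stuck-at-1, U1 stuck-at-1, U3 stuck-at-1, U4 stuck-at-1, U5 stuck-at-1, U6 stuck-at-0, U7 stuck-at-1, U8 stuck-at-1, U9 stuck-at-1}.
Test 2 (A=0, B=1, C=0, D=0): fault-free U0=1, U1=1, U2=1, U3=1, U4=1, U5=1, U6=1, U7=1, U8=1, U9=1, U10=0 → Y1=1, Y2=0; observed Y1=0, Y2=0. Eliminates U0 stuck-at-1, U1 stuck-at-1, U3 stuck-at-1, U4 stuck-at-1, U5 stuck-at-1, U7 stuck-at-1, U8 stuck-at-1, U9 stuck-at-1.
Only U6 stuck-at-0 is consistent with every test.

U6 stuck-at-0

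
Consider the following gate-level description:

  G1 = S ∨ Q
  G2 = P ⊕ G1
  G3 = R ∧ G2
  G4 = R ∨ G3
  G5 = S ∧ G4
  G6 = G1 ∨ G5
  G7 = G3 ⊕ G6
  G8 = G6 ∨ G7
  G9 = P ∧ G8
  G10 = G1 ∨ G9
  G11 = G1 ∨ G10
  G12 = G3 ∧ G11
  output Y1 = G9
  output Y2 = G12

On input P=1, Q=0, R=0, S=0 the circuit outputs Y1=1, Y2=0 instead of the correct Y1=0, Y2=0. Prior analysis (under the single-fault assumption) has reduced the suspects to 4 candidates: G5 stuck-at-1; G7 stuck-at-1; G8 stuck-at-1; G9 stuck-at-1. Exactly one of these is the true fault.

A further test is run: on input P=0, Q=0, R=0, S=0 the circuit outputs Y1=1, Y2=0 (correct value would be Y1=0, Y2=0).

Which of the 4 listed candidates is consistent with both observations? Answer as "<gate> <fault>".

Evaluate each candidate on input P=0, Q=0, R=0, S=0:
  G5 stuck-at-1: G1=0, G2=0, G3=0, G4=0, G5=1 [stuck-at-1], G6=1, G7=1, G8=1, G9=0, G10=0, G11=0, G12=0 → Y1=0, Y2=0 — eliminated
  G7 stuck-at-1: G1=0, G2=0, G3=0, G4=0, G5=0, G6=0, G7=1 [stuck-at-1], G8=1, G9=0, G10=0, G11=0, G12=0 → Y1=0, Y2=0 — eliminated
  G8 stuck-at-1: G1=0, G2=0, G3=0, G4=0, G5=0, G6=0, G7=0, G8=1 [stuck-at-1], G9=0, G10=0, G11=0, G12=0 → Y1=0, Y2=0 — eliminated
  G9 stuck-at-1: G1=0, G2=0, G3=0, G4=0, G5=0, G6=0, G7=0, G8=0, G9=1 [stuck-at-1], G10=1, G11=1, G12=0 → Y1=1, Y2=0 — matches
Only G9 stuck-at-1 reproduces the observed Y1=1, Y2=0.

G9 stuck-at-1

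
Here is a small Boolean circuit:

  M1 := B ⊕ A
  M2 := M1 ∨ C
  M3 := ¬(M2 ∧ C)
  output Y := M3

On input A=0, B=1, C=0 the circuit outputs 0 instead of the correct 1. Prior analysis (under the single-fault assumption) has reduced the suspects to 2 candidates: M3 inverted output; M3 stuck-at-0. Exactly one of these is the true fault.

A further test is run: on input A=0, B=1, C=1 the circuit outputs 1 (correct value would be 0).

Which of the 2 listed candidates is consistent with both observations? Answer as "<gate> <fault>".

M3 inverted output

Evaluate each candidate on input A=0, B=1, C=1:
  M3 inverted output: M1=1, M2=1, M3=1 [inverted output] → 1 — matches
  M3 stuck-at-0: M1=1, M2=1, M3=0 [stuck-at-0] → 0 — eliminated
Only M3 inverted output reproduces the observed 1.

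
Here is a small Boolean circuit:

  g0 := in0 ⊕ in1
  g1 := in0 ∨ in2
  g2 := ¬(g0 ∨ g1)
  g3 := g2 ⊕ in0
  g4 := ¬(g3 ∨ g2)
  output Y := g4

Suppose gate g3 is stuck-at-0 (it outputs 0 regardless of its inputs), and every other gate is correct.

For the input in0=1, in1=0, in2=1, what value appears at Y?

Propagate with g3 forced: g0=1, g1=1, g2=0, g3=0 [stuck-at-0], g4=1.
So Y = 1. (Without the fault it would be 0.)

1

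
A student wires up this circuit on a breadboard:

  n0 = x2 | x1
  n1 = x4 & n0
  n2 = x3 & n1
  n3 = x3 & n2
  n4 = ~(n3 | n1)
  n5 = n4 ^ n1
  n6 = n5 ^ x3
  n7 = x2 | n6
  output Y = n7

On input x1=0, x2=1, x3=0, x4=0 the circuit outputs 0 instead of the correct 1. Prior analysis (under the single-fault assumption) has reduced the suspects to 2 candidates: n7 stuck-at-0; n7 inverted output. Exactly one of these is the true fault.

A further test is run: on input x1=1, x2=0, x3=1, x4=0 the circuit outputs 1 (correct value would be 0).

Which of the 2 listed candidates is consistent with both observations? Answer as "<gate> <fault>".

n7 inverted output

Evaluate each candidate on input x1=1, x2=0, x3=1, x4=0:
  n7 stuck-at-0: n0=1, n1=0, n2=0, n3=0, n4=1, n5=1, n6=0, n7=0 [stuck-at-0] → 0 — eliminated
  n7 inverted output: n0=1, n1=0, n2=0, n3=0, n4=1, n5=1, n6=0, n7=1 [inverted output] → 1 — matches
Only n7 inverted output reproduces the observed 1.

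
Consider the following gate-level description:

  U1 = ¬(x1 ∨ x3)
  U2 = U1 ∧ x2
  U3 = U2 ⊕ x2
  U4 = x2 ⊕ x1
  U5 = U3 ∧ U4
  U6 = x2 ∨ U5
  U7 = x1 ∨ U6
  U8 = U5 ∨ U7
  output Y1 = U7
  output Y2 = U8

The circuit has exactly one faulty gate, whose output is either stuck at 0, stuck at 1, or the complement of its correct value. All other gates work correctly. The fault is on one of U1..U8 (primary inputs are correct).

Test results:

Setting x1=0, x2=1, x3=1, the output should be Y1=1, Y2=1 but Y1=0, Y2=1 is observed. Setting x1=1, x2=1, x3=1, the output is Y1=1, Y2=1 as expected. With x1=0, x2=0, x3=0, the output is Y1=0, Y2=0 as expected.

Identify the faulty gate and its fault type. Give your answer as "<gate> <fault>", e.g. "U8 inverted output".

U6 stuck-at-0

Fault-free values for test 1 (x1=0, x2=1, x3=1): U1=0, U2=0, U3=1, U4=1, U5=1, U6=1, U7=1, U8=1, giving Y1=1, Y2=1. Observed Y1=0, Y2=1.
Test 1: faults giving observed Y1=0, Y2=1 are {U6 stuck-at-0, U6 inverted output, U7 stuck-at-0, U7 inverted output}.
Test 2 (x1=1, x2=1, x3=1): fault-free U1=0, U2=0, U3=1, U4=0, U5=0, U6=1, U7=1, U8=1 → Y1=1, Y2=1; observed Y1=1, Y2=1. Eliminates U7 stuck-at-0, U7 inverted output.
Test 3 (x1=0, x2=0, x3=0): fault-free U1=1, U2=0, U3=0, U4=0, U5=0, U6=0, U7=0, U8=0 → Y1=0, Y2=0; observed Y1=0, Y2=0. Eliminates U6 inverted output.
Only U6 stuck-at-0 is consistent with every test.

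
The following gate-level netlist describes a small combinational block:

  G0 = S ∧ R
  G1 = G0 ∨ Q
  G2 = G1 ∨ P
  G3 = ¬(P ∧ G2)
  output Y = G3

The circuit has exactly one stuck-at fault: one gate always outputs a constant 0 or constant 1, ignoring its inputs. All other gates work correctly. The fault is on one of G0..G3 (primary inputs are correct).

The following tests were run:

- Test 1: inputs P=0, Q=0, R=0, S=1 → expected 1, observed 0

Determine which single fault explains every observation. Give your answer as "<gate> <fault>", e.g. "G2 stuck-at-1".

Fault-free values for test 1 (P=0, Q=0, R=0, S=1): G0=0, G1=0, G2=0, G3=1, giving Y=1. Observed 0.
Test 1: faults giving observed 0 are {G3 stuck-at-0}.
Only G3 stuck-at-0 is consistent with every test.

G3 stuck-at-0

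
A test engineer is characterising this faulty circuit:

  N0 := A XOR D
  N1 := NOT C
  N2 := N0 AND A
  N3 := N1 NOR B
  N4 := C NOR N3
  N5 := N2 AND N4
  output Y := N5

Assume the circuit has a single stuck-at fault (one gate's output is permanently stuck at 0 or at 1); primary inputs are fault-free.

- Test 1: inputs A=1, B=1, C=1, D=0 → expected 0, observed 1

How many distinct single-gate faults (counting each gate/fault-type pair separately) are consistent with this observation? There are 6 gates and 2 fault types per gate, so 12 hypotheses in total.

Fault-free: N0=1, N1=0, N2=1, N3=0, N4=0, N5=0 → 0. Observed 1.
  N0 stuck-at-0: output 0 ✗
  N0 stuck-at-1: output 0 ✗
  N1 stuck-at-0: output 0 ✗
  N1 stuck-at-1: output 0 ✗
  N2 stuck-at-0: output 0 ✗
  N2 stuck-at-1: output 0 ✗
  N3 stuck-at-0: output 0 ✗
  N3 stuck-at-1: output 0 ✗
  N4 stuck-at-0: output 0 ✗
  N4 stuck-at-1: output 1 ✓
  N5 stuck-at-0: output 0 ✗
  N5 stuck-at-1: output 1 ✓
Consistent faults: {N4 stuck-at-1, N5 stuck-at-1} — 2 in all.

2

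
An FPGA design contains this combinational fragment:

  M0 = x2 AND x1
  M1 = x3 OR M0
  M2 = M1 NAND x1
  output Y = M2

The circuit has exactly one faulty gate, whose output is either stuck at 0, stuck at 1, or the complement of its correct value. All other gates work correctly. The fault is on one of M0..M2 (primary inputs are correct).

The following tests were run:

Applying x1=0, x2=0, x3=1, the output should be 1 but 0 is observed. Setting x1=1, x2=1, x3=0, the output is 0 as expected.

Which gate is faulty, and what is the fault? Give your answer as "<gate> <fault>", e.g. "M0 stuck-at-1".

M2 stuck-at-0

Fault-free values for test 1 (x1=0, x2=0, x3=1): M0=0, M1=1, M2=1, giving Y=1. Observed 0.
Test 1: faults giving observed 0 are {M2 stuck-at-0, M2 inverted output}.
Test 2 (x1=1, x2=1, x3=0): fault-free M0=1, M1=1, M2=0 → 0; observed 0. Eliminates M2 inverted output.
Only M2 stuck-at-0 is consistent with every test.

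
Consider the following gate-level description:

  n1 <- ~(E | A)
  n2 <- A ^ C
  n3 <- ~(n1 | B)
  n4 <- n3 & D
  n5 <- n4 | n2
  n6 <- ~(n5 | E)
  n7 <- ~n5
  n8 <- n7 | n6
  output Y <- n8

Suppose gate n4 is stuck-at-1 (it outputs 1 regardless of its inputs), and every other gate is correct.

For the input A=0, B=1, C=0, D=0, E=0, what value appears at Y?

0

Propagate with n4 forced: n1=1, n2=0, n3=0, n4=1 [stuck-at-1], n5=1, n6=0, n7=0, n8=0.
So Y = 0. (Without the fault it would be 1.)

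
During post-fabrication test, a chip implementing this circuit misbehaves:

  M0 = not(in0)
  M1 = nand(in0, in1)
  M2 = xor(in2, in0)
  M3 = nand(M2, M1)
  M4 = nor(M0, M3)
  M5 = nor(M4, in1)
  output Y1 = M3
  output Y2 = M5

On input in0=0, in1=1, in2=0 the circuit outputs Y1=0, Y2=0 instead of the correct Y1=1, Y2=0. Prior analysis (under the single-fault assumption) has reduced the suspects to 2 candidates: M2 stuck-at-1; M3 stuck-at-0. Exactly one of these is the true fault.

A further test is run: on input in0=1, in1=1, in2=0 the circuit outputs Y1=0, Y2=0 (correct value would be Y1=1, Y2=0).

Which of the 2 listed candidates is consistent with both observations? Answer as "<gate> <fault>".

Evaluate each candidate on input in0=1, in1=1, in2=0:
  M2 stuck-at-1: M0=0, M1=0, M2=1 [stuck-at-1], M3=1, M4=0, M5=0 → Y1=1, Y2=0 — eliminated
  M3 stuck-at-0: M0=0, M1=0, M2=1, M3=0 [stuck-at-0], M4=1, M5=0 → Y1=0, Y2=0 — matches
Only M3 stuck-at-0 reproduces the observed Y1=0, Y2=0.

M3 stuck-at-0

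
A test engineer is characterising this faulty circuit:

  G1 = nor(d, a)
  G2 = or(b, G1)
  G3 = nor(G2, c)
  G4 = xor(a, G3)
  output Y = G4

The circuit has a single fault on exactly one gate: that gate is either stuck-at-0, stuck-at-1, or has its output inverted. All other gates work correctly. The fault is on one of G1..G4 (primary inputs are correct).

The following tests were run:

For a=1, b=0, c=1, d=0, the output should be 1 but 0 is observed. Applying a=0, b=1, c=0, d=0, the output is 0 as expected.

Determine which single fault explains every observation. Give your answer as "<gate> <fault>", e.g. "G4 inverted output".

Fault-free values for test 1 (a=1, b=0, c=1, d=0): G1=0, G2=0, G3=0, G4=1, giving Y=1. Observed 0.
Test 1: faults giving observed 0 are {G3 stuck-at-1, G3 inverted output, G4 stuck-at-0, G4 inverted output}.
Test 2 (a=0, b=1, c=0, d=0): fault-free G1=1, G2=1, G3=0, G4=0 → 0; observed 0. Eliminates G3 stuck-at-1, G3 inverted output, G4 inverted output.
Only G4 stuck-at-0 is consistent with every test.

G4 stuck-at-0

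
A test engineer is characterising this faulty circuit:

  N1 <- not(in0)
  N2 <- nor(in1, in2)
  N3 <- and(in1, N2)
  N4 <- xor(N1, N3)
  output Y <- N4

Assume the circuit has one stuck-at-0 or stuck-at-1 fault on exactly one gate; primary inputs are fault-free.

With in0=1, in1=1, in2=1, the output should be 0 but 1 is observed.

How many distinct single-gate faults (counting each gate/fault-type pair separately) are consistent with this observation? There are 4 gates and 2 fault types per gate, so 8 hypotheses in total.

Fault-free: N1=0, N2=0, N3=0, N4=0 → 0. Observed 1.
  N1 stuck-at-0: output 0 ✗
  N1 stuck-at-1: output 1 ✓
  N2 stuck-at-0: output 0 ✗
  N2 stuck-at-1: output 1 ✓
  N3 stuck-at-0: output 0 ✗
  N3 stuck-at-1: output 1 ✓
  N4 stuck-at-0: output 0 ✗
  N4 stuck-at-1: output 1 ✓
Consistent faults: {N1 stuck-at-1, N2 stuck-at-1, N3 stuck-at-1, N4 stuck-at-1} — 4 in all.

4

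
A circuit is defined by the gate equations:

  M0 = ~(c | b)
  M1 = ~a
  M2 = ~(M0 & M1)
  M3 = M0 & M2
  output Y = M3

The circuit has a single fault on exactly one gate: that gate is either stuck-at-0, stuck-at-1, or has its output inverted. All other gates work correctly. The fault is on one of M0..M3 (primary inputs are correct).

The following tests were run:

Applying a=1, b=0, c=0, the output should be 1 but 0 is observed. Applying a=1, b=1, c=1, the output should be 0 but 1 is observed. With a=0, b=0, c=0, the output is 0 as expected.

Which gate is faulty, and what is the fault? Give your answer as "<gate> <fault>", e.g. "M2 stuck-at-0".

Fault-free values for test 1 (a=1, b=0, c=0): M0=1, M1=0, M2=1, M3=1, giving Y=1. Observed 0.
Test 1: faults giving observed 0 are {M0 stuck-at-0, M0 inverted output, M1 stuck-at-1, M1 inverted output, M2 stuck-at-0, M2 inverted output, M3 stuck-at-0, M3 inverted output}.
Test 2 (a=1, b=1, c=1): fault-free M0=0, M1=0, M2=1, M3=0 → 0; observed 1. Eliminates M0 stuck-at-0, M1 stuck-at-1, M1 inverted output, M2 stuck-at-0, M2 inverted output, M3 stuck-at-0.
Test 3 (a=0, b=0, c=0): fault-free M0=1, M1=1, M2=0, M3=0 → 0; observed 0. Eliminates M3 inverted output.
Only M0 inverted output is consistent with every test.

M0 inverted output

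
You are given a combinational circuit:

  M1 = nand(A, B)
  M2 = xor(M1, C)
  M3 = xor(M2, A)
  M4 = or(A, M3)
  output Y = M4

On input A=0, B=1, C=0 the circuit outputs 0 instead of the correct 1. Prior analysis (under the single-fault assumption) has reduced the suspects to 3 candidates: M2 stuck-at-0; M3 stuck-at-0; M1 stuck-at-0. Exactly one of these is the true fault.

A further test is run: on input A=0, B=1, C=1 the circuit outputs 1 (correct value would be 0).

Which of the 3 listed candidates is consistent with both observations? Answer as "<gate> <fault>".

Evaluate each candidate on input A=0, B=1, C=1:
  M2 stuck-at-0: M1=1, M2=0 [stuck-at-0], M3=0, M4=0 → 0 — eliminated
  M3 stuck-at-0: M1=1, M2=0, M3=0 [stuck-at-0], M4=0 → 0 — eliminated
  M1 stuck-at-0: M1=0 [stuck-at-0], M2=1, M3=1, M4=1 → 1 — matches
Only M1 stuck-at-0 reproduces the observed 1.

M1 stuck-at-0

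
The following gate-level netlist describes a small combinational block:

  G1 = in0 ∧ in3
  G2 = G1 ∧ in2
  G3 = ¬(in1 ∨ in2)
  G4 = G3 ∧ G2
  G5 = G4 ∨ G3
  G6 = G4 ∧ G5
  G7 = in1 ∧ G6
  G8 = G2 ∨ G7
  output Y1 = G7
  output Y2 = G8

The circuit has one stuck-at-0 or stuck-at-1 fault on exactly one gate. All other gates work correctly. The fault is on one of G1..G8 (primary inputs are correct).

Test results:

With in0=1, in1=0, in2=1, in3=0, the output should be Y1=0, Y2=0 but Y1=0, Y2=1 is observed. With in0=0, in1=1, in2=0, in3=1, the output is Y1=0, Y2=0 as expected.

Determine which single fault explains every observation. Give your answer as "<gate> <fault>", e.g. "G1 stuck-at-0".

Fault-free values for test 1 (in0=1, in1=0, in2=1, in3=0): G1=0, G2=0, G3=0, G4=0, G5=0, G6=0, G7=0, G8=0, giving Y1=0, Y2=0. Observed Y1=0, Y2=1.
Test 1: faults giving observed Y1=0, Y2=1 are {G1 stuck-at-1, G2 stuck-at-1, G8 stuck-at-1}.
Test 2 (in0=0, in1=1, in2=0, in3=1): fault-free G1=0, G2=0, G3=0, G4=0, G5=0, G6=0, G7=0, G8=0 → Y1=0, Y2=0; observed Y1=0, Y2=0. Eliminates G2 stuck-at-1, G8 stuck-at-1.
Only G1 stuck-at-1 is consistent with every test.

G1 stuck-at-1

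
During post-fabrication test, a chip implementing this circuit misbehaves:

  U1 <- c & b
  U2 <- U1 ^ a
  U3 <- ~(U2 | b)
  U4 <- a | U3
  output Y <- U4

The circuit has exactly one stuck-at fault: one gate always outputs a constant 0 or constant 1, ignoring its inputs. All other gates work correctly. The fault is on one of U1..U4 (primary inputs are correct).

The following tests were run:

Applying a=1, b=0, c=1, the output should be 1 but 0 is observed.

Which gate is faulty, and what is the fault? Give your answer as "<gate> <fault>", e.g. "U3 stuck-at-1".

Fault-free values for test 1 (a=1, b=0, c=1): U1=0, U2=1, U3=0, U4=1, giving Y=1. Observed 0.
Test 1: faults giving observed 0 are {U4 stuck-at-0}.
Only U4 stuck-at-0 is consistent with every test.

U4 stuck-at-0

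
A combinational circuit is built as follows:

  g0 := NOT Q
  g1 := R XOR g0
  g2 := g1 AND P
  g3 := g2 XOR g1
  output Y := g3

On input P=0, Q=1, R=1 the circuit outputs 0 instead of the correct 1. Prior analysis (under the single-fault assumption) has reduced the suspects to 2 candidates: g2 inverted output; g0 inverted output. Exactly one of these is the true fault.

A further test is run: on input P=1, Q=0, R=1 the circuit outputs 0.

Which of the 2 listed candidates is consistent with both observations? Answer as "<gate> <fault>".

g0 inverted output

Evaluate each candidate on input P=1, Q=0, R=1:
  g2 inverted output: g0=1, g1=0, g2=1 [inverted output], g3=1 → 1 — eliminated
  g0 inverted output: g0=0 [inverted output], g1=1, g2=1, g3=0 → 0 — matches
Only g0 inverted output reproduces the observed 0.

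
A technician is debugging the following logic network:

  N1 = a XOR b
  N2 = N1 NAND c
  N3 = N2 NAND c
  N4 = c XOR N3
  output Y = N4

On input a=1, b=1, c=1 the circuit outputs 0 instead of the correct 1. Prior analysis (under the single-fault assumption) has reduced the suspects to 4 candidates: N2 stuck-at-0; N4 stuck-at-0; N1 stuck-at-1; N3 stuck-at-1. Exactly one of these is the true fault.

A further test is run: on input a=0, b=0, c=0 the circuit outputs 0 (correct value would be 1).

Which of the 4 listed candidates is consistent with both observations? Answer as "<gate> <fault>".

Evaluate each candidate on input a=0, b=0, c=0:
  N2 stuck-at-0: N1=0, N2=0 [stuck-at-0], N3=1, N4=1 → 1 — eliminated
  N4 stuck-at-0: N1=0, N2=1, N3=1, N4=0 [stuck-at-0] → 0 — matches
  N1 stuck-at-1: N1=1 [stuck-at-1], N2=1, N3=1, N4=1 → 1 — eliminated
  N3 stuck-at-1: N1=0, N2=1, N3=1 [stuck-at-1], N4=1 → 1 — eliminated
Only N4 stuck-at-0 reproduces the observed 0.

N4 stuck-at-0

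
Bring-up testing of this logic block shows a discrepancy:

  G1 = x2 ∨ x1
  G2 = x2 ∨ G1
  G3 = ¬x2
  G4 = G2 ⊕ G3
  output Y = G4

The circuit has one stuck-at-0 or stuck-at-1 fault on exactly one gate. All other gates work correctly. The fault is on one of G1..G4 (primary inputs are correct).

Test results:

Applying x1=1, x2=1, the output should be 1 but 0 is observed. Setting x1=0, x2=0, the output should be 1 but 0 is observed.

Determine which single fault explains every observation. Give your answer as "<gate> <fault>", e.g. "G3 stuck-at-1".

G4 stuck-at-0

Fault-free values for test 1 (x1=1, x2=1): G1=1, G2=1, G3=0, G4=1, giving Y=1. Observed 0.
Test 1: faults giving observed 0 are {G2 stuck-at-0, G3 stuck-at-1, G4 stuck-at-0}.
Test 2 (x1=0, x2=0): fault-free G1=0, G2=0, G3=1, G4=1 → 1; observed 0. Eliminates G2 stuck-at-0, G3 stuck-at-1.
Only G4 stuck-at-0 is consistent with every test.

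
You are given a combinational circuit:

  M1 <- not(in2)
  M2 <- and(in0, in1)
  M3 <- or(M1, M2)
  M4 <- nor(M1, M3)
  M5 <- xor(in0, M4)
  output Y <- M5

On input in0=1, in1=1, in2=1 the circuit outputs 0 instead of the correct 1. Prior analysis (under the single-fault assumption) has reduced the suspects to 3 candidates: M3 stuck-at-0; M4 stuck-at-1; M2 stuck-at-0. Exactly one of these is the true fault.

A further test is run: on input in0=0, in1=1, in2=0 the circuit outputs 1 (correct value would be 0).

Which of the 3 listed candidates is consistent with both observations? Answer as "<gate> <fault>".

Evaluate each candidate on input in0=0, in1=1, in2=0:
  M3 stuck-at-0: M1=1, M2=0, M3=0 [stuck-at-0], M4=0, M5=0 → 0 — eliminated
  M4 stuck-at-1: M1=1, M2=0, M3=1, M4=1 [stuck-at-1], M5=1 → 1 — matches
  M2 stuck-at-0: M1=1, M2=0 [stuck-at-0], M3=1, M4=0, M5=0 → 0 — eliminated
Only M4 stuck-at-1 reproduces the observed 1.

M4 stuck-at-1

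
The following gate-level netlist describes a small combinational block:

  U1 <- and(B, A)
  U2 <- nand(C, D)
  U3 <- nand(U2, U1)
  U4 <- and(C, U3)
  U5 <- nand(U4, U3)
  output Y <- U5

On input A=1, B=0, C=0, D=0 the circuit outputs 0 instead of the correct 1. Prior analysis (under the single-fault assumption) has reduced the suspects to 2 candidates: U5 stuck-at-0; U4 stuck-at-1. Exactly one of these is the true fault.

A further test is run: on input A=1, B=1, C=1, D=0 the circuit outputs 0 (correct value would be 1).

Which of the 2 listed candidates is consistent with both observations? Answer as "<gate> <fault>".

U5 stuck-at-0

Evaluate each candidate on input A=1, B=1, C=1, D=0:
  U5 stuck-at-0: U1=1, U2=1, U3=0, U4=0, U5=0 [stuck-at-0] → 0 — matches
  U4 stuck-at-1: U1=1, U2=1, U3=0, U4=1 [stuck-at-1], U5=1 → 1 — eliminated
Only U5 stuck-at-0 reproduces the observed 0.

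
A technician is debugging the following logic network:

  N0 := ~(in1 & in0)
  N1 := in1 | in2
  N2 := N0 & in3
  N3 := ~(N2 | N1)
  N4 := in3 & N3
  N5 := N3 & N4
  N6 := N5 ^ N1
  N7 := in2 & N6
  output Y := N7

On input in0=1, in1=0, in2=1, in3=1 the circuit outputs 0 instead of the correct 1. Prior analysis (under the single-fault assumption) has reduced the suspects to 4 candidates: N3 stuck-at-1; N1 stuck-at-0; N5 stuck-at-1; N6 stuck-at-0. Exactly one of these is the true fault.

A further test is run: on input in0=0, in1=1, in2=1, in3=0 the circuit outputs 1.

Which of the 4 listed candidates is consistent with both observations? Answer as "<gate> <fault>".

N3 stuck-at-1

Evaluate each candidate on input in0=0, in1=1, in2=1, in3=0:
  N3 stuck-at-1: N0=1, N1=1, N2=0, N3=1 [stuck-at-1], N4=0, N5=0, N6=1, N7=1 → 1 — matches
  N1 stuck-at-0: N0=1, N1=0 [stuck-at-0], N2=0, N3=1, N4=0, N5=0, N6=0, N7=0 → 0 — eliminated
  N5 stuck-at-1: N0=1, N1=1, N2=0, N3=0, N4=0, N5=1 [stuck-at-1], N6=0, N7=0 → 0 — eliminated
  N6 stuck-at-0: N0=1, N1=1, N2=0, N3=0, N4=0, N5=0, N6=0 [stuck-at-0], N7=0 → 0 — eliminated
Only N3 stuck-at-1 reproduces the observed 1.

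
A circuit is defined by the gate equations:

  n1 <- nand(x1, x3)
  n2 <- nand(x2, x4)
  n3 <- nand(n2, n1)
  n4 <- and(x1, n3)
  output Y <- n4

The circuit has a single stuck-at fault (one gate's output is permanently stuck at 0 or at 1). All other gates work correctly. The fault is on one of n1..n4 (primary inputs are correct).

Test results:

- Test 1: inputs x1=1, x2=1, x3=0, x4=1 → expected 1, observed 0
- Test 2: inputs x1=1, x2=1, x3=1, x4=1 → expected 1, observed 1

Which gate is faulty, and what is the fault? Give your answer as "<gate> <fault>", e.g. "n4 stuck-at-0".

n2 stuck-at-1

Fault-free values for test 1 (x1=1, x2=1, x3=0, x4=1): n1=1, n2=0, n3=1, n4=1, giving Y=1. Observed 0.
Test 1: faults giving observed 0 are {n2 stuck-at-1, n3 stuck-at-0, n4 stuck-at-0}.
Test 2 (x1=1, x2=1, x3=1, x4=1): fault-free n1=0, n2=0, n3=1, n4=1 → 1; observed 1. Eliminates n3 stuck-at-0, n4 stuck-at-0.
Only n2 stuck-at-1 is consistent with every test.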